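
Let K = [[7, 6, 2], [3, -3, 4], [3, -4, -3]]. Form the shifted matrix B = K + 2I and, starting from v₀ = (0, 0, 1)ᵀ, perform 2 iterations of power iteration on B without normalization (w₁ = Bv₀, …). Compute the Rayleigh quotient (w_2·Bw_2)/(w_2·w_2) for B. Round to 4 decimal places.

B = K + 2I has rows (9, 6, 2); (3, -1, 4); (3, -4, -1)
w1 = Bv₀ = (2, 4, -1)
w2 = Bw1 = (40, -2, -9)
Bw2 = (330, 86, 137)
w2·Bw2 = 11795; w2·w2 = 1685; μ ≈ 11795/1685 = 7.0000

μ ≈ 7.0000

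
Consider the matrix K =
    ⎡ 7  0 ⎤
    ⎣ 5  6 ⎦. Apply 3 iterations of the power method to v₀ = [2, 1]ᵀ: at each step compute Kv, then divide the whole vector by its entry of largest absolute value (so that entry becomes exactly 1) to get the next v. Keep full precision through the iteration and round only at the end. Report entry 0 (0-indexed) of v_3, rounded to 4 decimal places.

0.4616

Kv0 = (14.00000, 16.00000); divide by 16.00000 → v1 = (0.87500, 1.00000)
Kv1 = (6.12500, 10.37500); divide by 10.37500 → v2 = (0.59036, 1.00000)
Kv2 = (4.13253, 8.95181); divide by 8.95181 → v3 = (0.46164, 1.00000)
Requested entry of v3: 686/1486 = 0.4616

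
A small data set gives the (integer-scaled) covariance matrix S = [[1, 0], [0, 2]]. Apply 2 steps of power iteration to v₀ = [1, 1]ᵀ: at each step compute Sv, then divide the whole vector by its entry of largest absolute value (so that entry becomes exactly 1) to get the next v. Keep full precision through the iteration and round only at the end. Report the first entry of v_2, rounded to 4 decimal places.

Sv0 = (1.00000, 2.00000); divide by 2.00000 → v1 = (0.50000, 1.00000)
Sv1 = (0.50000, 2.00000); divide by 2.00000 → v2 = (0.25000, 1.00000)
Requested entry of v2: 1/4 = 0.2500

0.2500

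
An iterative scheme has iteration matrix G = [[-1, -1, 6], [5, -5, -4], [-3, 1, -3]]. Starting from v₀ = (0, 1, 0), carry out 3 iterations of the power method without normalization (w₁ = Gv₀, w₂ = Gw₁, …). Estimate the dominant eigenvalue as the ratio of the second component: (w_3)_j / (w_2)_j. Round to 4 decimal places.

w1 = Gv₀ = ((-1)·0 + (-1)·1 + 6·0; 5·0 + (-5)·1 + (-4)·0; (-3)·0 + 1·1 + (-3)·0) = (-1, -5, 1)
w2 = Gw1 = ((-1)·(-1) + (-1)·(-5) + 6·1; 5·(-1) + (-5)·(-5) + (-4)·1; (-3)·(-1) + 1·(-5) + (-3)·1) = (12, 16, -5)
w3 = Gw2 = (-58, 0, -5)
Ratio at component: 0 / 16 = 0.0000

0.0000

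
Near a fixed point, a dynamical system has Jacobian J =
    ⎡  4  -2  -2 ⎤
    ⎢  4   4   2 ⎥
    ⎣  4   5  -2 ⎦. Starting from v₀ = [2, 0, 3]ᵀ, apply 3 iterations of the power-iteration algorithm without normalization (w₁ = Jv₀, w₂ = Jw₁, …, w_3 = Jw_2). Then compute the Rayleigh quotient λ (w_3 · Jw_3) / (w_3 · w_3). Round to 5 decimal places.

w1 = Jv₀ = (2, 14, 2)
w2 = Jw1 = (-24, 68, 74)
w3 = Jw2 = (-380, 324, 96)
Jw3 = (-2360, -32, -92)
w3·Jw3 = (-380)·(-2360) + 324·(-32) + 96·(-92) = 877600; w3·w3 = (-380)·(-380) + 324·324 + 96·96 = 258592
λ ≈ 877600/258592 = 3.39376

λ ≈ 3.39376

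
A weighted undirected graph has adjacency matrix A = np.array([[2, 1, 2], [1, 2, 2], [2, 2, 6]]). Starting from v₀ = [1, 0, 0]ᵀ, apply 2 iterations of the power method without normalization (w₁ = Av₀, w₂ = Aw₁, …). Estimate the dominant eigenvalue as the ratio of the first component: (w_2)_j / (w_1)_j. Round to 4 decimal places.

w1 = Av₀ = (2·1 + 1·0 + 2·0; 1·1 + 2·0 + 2·0; 2·1 + 2·0 + 6·0) = (2, 1, 2)
w2 = Aw1 = (2·2 + 1·1 + 2·2; 1·2 + 2·1 + 2·2; 2·2 + 2·1 + 6·2) = (9, 8, 18)
Ratio at component: 9 / 2 = 4.5000

4.5000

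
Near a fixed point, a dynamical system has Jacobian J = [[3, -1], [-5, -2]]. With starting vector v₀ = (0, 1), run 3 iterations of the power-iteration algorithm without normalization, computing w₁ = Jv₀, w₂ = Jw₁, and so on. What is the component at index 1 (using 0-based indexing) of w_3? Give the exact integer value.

-13

w1 = Jv₀ = (3·0 + (-1)·1; (-5)·0 + (-2)·1) = (-1, -2)
w2 = Jw1 = (3·(-1) + (-1)·(-2); (-5)·(-1) + (-2)·(-2)) = (-1, 9)
w3 = Jw2 = (-12, -13)
The requested component of w3 is -13.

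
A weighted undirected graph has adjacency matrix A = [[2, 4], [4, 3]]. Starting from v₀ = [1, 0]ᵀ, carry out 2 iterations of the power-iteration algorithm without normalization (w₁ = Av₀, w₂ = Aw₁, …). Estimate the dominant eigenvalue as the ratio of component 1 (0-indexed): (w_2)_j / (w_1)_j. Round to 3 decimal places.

w1 = Av₀ = (2·1 + 4·0; 4·1 + 3·0) = (2, 4)
w2 = Aw1 = (2·2 + 4·4; 4·2 + 3·4) = (20, 20)
Ratio at component: 20 / 4 = 5.000

λ ≈ 5.000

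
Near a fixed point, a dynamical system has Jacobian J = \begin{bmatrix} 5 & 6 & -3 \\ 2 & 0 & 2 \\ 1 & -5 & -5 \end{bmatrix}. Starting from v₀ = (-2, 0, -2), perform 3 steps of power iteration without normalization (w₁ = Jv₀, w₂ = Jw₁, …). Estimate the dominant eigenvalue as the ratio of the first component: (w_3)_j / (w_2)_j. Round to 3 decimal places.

w1 = Jv₀ = (5·(-2) + 6·0 + (-3)·(-2); 2·(-2) + 0·0 + 2·(-2); 1·(-2) + (-5)·0 + (-5)·(-2)) = (-4, -8, 8)
w2 = Jw1 = (5·(-4) + 6·(-8) + (-3)·8; 2·(-4) + 0·(-8) + 2·8; 1·(-4) + (-5)·(-8) + (-5)·8) = (-92, 8, -4)
w3 = Jw2 = (-400, -192, -112)
Ratio at component: -400 / -92 = 4.348

4.348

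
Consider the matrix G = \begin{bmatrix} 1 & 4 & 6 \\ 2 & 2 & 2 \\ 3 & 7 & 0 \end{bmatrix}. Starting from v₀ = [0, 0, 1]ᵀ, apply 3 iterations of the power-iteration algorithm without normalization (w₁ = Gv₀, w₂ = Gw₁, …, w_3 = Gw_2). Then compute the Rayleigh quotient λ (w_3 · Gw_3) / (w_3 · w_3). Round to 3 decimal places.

w1 = Gv₀ = (1·0 + 4·0 + 6·1; 2·0 + 2·0 + 2·1; 3·0 + 7·0 + 0·1) = (6, 2, 0)
w2 = Gw1 = (1·6 + 4·2 + 6·0; 2·6 + 2·2 + 2·0; 3·6 + 7·2 + 0·0) = (14, 16, 32)
w3 = Gw2 = (270, 124, 154)
Gw3 = (1690, 1096, 1678)
w3·Gw3 = 270·1690 + 124·1096 + 154·1678 = 850616; w3·w3 = 270·270 + 124·124 + 154·154 = 111992
λ ≈ 850616/111992 = 7.595

λ ≈ 7.595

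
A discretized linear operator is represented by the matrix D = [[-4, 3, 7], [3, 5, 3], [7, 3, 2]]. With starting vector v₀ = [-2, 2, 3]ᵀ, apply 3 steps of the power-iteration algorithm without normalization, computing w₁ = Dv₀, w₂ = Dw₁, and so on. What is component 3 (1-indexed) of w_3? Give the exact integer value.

247

w1 = Dv₀ = ((-4)·(-2) + 3·2 + 7·3; 3·(-2) + 5·2 + 3·3; 7·(-2) + 3·2 + 2·3) = (35, 13, -2)
w2 = Dw1 = ((-4)·35 + 3·13 + 7·(-2); 3·35 + 5·13 + 3·(-2); 7·35 + 3·13 + 2·(-2)) = (-115, 164, 280)
w3 = Dw2 = (2912, 1315, 247)
The requested component of w3 is 247.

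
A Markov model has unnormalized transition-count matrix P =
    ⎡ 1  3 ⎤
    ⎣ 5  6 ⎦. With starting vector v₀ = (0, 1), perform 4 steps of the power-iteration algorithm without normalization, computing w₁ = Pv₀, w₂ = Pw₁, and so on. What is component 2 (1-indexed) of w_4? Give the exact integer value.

w1 = Pv₀ = (1·0 + 3·1; 5·0 + 6·1) = (3, 6)
w2 = Pw1 = (1·3 + 3·6; 5·3 + 6·6) = (21, 51)
w3 = Pw2 = (174, 411)
w4 = Pw3 = (1407, 3336)
The requested component of w4 is 3336.

3336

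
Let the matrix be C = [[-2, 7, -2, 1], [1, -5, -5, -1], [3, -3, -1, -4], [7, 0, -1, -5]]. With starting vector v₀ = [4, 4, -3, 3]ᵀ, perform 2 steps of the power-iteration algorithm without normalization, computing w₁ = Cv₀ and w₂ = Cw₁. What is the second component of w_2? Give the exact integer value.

w1 = Cv₀ = ((-2)·4 + 7·4 + (-2)·(-3) + 1·3; 1·4 + (-5)·4 + (-5)·(-3) + (-1)·3; 3·4 + (-3)·4 + (-1)·(-3) + (-4)·3; 7·4 + 0·4 + (-1)·(-3) + (-5)·3) = (29, -4, -9, 16)
w2 = Cw1 = ((-2)·29 + 7·(-4) + (-2)·(-9) + 1·16; 1·29 + (-5)·(-4) + (-5)·(-9) + (-1)·16; 3·29 + (-3)·(-4) + (-1)·(-9) + (-4)·16; 7·29 + 0·(-4) + (-1)·(-9) + (-5)·16) = (-52, 78, 44, 132)
The requested component of w2 is 78.

78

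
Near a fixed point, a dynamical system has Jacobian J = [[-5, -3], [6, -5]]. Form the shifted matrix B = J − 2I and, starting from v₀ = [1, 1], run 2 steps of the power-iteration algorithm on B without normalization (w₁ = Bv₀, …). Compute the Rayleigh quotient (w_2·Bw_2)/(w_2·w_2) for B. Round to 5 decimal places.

B = J − 2I has rows (-7, -3); (6, -7)
w1 = Bv₀ = (-10, -1)
w2 = Bw1 = (73, -53)
Bw2 = (-352, 809)
w2·Bw2 = -68573; w2·w2 = 8138; μ ≈ -68573/8138 = -8.42627

μ ≈ -8.42627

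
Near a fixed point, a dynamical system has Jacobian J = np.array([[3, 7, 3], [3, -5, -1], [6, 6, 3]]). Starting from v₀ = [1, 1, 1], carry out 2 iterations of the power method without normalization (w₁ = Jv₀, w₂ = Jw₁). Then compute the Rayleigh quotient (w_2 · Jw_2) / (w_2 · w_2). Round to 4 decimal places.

w1 = Jv₀ = (3·1 + 7·1 + 3·1; 3·1 + (-5)·1 + (-1)·1; 6·1 + 6·1 + 3·1) = (13, -3, 15)
w2 = Jw1 = (3·13 + 7·(-3) + 3·15; 3·13 + (-5)·(-3) + (-1)·15; 6·13 + 6·(-3) + 3·15) = (63, 39, 105)
Jw2 = (777, -111, 927)
w2·Jw2 = 63·777 + 39·(-111) + 105·927 = 141957; w2·w2 = 63·63 + 39·39 + 105·105 = 16515
λ ≈ 141957/16515 = 8.5956

λ ≈ 8.5956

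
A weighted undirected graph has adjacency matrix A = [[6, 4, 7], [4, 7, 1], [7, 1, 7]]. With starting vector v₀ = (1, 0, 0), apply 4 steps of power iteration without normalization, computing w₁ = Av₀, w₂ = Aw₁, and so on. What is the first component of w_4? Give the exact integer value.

w1 = Av₀ = (6·1 + 4·0 + 7·0; 4·1 + 7·0 + 1·0; 7·1 + 1·0 + 7·0) = (6, 4, 7)
w2 = Aw1 = (6·6 + 4·4 + 7·7; 4·6 + 7·4 + 1·7; 7·6 + 1·4 + 7·7) = (101, 59, 95)
w3 = Aw2 = (1507, 912, 1431)
w4 = Aw3 = (22707, 13843, 21478)
The requested component of w4 is 22707.

22707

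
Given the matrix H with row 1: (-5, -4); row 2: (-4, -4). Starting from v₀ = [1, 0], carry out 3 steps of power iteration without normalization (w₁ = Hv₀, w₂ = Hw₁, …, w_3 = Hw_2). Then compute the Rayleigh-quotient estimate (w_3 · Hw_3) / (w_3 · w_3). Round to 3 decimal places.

w1 = Hv₀ = (-5, -4)
w2 = Hw1 = (41, 36)
w3 = Hw2 = (-349, -308)
Hw3 = (2977, 2628)
w3·Hw3 = (-349)·2977 + (-308)·2628 = -1848397; w3·w3 = (-349)·(-349) + (-308)·(-308) = 216665
λ ≈ -1848397/216665 = -8.531

-8.531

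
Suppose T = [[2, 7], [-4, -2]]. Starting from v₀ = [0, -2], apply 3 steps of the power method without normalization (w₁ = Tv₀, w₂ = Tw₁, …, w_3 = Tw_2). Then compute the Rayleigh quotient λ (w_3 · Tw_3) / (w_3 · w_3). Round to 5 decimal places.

w1 = Tv₀ = (2·0 + 7·(-2); (-4)·0 + (-2)·(-2)) = (-14, 4)
w2 = Tw1 = (2·(-14) + 7·4; (-4)·(-14) + (-2)·4) = (0, 48)
w3 = Tw2 = (336, -96)
Tw3 = (0, -1152)
w3·Tw3 = 336·0 + (-96)·(-1152) = 110592; w3·w3 = 336·336 + (-96)·(-96) = 122112
λ ≈ 110592/122112 = 0.90566

λ ≈ 0.90566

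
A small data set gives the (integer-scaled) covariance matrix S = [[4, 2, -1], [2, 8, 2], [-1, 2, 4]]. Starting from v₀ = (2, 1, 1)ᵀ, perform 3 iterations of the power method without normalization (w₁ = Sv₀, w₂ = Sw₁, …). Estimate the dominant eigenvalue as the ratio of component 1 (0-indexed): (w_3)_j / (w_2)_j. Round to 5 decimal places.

9.37681

w1 = Sv₀ = (4·2 + 2·1 + (-1)·1; 2·2 + 8·1 + 2·1; (-1)·2 + 2·1 + 4·1) = (9, 14, 4)
w2 = Sw1 = (4·9 + 2·14 + (-1)·4; 2·9 + 8·14 + 2·4; (-1)·9 + 2·14 + 4·4) = (60, 138, 35)
w3 = Sw2 = (481, 1294, 356)
Ratio at component: 1294 / 138 = 9.37681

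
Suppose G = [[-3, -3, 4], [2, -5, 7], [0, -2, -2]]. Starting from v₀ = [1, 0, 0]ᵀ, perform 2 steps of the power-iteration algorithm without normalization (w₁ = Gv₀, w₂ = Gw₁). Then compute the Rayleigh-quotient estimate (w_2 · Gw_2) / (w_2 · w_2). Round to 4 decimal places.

-3.6263

w1 = Gv₀ = ((-3)·1 + (-3)·0 + 4·0; 2·1 + (-5)·0 + 7·0; 0·1 + (-2)·0 + (-2)·0) = (-3, 2, 0)
w2 = Gw1 = ((-3)·(-3) + (-3)·2 + 4·0; 2·(-3) + (-5)·2 + 7·0; 0·(-3) + (-2)·2 + (-2)·0) = (3, -16, -4)
Gw2 = (23, 58, 40)
w2·Gw2 = 3·23 + (-16)·58 + (-4)·40 = -1019; w2·w2 = 3·3 + (-16)·(-16) + (-4)·(-4) = 281
λ ≈ -1019/281 = -3.6263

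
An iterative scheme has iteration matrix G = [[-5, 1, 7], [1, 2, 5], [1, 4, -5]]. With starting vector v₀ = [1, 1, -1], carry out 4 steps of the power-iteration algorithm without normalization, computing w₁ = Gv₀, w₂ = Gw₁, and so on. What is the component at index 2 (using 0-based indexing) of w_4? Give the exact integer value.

-4711

w1 = Gv₀ = ((-5)·1 + 1·1 + 7·(-1); 1·1 + 2·1 + 5·(-1); 1·1 + 4·1 + (-5)·(-1)) = (-11, -2, 10)
w2 = Gw1 = ((-5)·(-11) + 1·(-2) + 7·10; 1·(-11) + 2·(-2) + 5·10; 1·(-11) + 4·(-2) + (-5)·10) = (123, 35, -69)
w3 = Gw2 = (-1063, -152, 608)
w4 = Gw3 = (9419, 1673, -4711)
The requested component of w4 is -4711.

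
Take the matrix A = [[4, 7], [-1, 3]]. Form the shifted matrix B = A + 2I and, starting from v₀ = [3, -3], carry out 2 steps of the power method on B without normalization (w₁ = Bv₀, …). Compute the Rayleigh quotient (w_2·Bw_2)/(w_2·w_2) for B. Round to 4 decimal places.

8.3882

B = A + 2I has rows (6, 7); (-1, 5)
w1 = Bv₀ = (-3, -18)
w2 = Bw1 = (-144, -87)
Bw2 = (-1473, -291)
w2·Bw2 = 237429; w2·w2 = 28305; μ ≈ 237429/28305 = 8.3882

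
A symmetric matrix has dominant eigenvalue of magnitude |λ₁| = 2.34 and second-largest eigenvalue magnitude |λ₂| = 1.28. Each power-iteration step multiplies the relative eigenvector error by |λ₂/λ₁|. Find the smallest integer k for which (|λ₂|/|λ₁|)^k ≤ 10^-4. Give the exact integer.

16

|λ₂/λ₁| = 1.28/2.34 = 0.54701
Need k ≥ ln(10^-4) / ln(0.54701) = -9.2103 / -0.6033 ≈ 15.267
Smallest integer k satisfying the bound: 16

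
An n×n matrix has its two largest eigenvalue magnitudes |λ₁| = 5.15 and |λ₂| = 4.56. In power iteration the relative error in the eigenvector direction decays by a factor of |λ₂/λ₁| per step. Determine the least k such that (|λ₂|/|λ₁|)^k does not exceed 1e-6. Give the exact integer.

114

|λ₂/λ₁| = 4.56/5.15 = 0.88544
Need k ≥ ln(1e-6) / ln(0.88544) = -13.8155 / -0.1217 ≈ 113.545
Smallest integer k satisfying the bound: 114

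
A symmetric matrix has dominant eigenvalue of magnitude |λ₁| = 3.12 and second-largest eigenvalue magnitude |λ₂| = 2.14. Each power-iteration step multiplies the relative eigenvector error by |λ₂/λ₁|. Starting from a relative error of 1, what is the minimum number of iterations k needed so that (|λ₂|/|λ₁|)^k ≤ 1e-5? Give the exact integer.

|λ₂/λ₁| = 2.14/3.12 = 0.68590
Need k ≥ ln(1e-5) / ln(0.68590) = -11.5129 / -0.3770 ≈ 30.536
Smallest integer k satisfying the bound: 31

31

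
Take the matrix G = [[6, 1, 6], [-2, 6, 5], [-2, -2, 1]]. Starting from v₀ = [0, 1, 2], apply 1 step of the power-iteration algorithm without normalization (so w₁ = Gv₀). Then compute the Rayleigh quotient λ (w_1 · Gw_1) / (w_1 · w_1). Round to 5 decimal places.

w1 = Gv₀ = (13, 16, 0)
Gw1 = (94, 70, -58)
w1·Gw1 = 13·94 + 16·70 + 0·(-58) = 2342; w1·w1 = 13·13 + 16·16 + 0·0 = 425
λ ≈ 2342/425 = 5.51059

λ ≈ 5.51059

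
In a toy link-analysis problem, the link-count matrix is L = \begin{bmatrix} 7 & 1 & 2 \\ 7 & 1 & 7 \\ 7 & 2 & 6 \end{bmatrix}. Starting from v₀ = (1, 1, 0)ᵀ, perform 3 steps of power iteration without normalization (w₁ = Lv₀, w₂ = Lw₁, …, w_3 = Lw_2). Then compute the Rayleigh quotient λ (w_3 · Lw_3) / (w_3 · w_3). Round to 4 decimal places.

w1 = Lv₀ = (8, 8, 9)
w2 = Lw1 = (82, 127, 126)
w3 = Lw2 = (953, 1583, 1584)
Lw3 = (11422, 19342, 19341)
w3·Lw3 = 953·11422 + 1583·19342 + 1584·19341 = 72139696; w3·w3 = 953·953 + 1583·1583 + 1584·1584 = 5923154
λ ≈ 72139696/5923154 = 12.1793

λ ≈ 12.1793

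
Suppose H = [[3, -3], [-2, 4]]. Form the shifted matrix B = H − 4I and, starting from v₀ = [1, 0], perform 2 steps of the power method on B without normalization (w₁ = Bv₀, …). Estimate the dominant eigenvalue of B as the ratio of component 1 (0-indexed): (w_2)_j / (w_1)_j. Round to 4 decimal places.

B = H − 4I has rows (-1, -3); (-2, 0)
w1 = Bv₀ = (-1, -2)
w2 = Bw1 = (7, 2)
Ratio: 2/-2 = -1.0000

μ ≈ -1.0000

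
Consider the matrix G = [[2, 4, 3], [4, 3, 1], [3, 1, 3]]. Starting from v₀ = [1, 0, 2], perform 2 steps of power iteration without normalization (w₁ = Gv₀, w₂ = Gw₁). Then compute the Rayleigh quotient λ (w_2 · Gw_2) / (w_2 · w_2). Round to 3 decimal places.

8.061

w1 = Gv₀ = (2·1 + 4·0 + 3·2; 4·1 + 3·0 + 1·2; 3·1 + 1·0 + 3·2) = (8, 6, 9)
w2 = Gw1 = (2·8 + 4·6 + 3·9; 4·8 + 3·6 + 1·9; 3·8 + 1·6 + 3·9) = (67, 59, 57)
Gw2 = (541, 502, 431)
w2·Gw2 = 67·541 + 59·502 + 57·431 = 90432; w2·w2 = 67·67 + 59·59 + 57·57 = 11219
λ ≈ 90432/11219 = 8.061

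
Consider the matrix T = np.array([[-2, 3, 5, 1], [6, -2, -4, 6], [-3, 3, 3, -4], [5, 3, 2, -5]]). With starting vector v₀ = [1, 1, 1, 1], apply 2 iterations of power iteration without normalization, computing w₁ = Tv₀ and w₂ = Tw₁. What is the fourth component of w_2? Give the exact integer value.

w1 = Tv₀ = ((-2)·1 + 3·1 + 5·1 + 1·1; 6·1 + (-2)·1 + (-4)·1 + 6·1; (-3)·1 + 3·1 + 3·1 + (-4)·1; 5·1 + 3·1 + 2·1 + (-5)·1) = (7, 6, -1, 5)
w2 = Tw1 = ((-2)·7 + 3·6 + 5·(-1) + 1·5; 6·7 + (-2)·6 + (-4)·(-1) + 6·5; (-3)·7 + 3·6 + 3·(-1) + (-4)·5; 5·7 + 3·6 + 2·(-1) + (-5)·5) = (4, 64, -26, 26)
The requested component of w2 is 26.

26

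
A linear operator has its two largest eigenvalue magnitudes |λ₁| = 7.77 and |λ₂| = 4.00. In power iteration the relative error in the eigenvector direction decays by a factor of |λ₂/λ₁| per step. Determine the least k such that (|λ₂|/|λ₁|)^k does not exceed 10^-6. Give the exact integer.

|λ₂/λ₁| = 4.00/7.77 = 0.51480
Need k ≥ ln(10^-6) / ln(0.51480) = -13.8155 / -0.6640 ≈ 20.807
Smallest integer k satisfying the bound: 21

21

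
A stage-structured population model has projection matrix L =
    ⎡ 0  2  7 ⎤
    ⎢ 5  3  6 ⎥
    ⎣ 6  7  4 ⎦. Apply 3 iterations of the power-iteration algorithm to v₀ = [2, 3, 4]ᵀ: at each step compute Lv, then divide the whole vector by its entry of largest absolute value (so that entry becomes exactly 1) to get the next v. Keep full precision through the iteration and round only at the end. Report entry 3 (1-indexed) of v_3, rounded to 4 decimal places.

Lv0 = (34.00000, 43.00000, 49.00000); divide by 49.00000 → v1 = (0.69388, 0.87755, 1.00000)
Lv1 = (8.75510, 12.10204, 14.30612); divide by 14.30612 → v2 = (0.61198, 0.84593, 1.00000)
Lv2 = (8.69187, 11.59772, 13.59344); divide by 13.59344 → v3 = (0.63942, 0.85319, 1.00000)
Requested entry of v3: 9529/9529 = 1.0000

1.0000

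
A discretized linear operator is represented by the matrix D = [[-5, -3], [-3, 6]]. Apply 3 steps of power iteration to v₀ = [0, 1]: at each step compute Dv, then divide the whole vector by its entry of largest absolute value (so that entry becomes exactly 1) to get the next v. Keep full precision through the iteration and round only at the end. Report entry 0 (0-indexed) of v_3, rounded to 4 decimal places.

-0.4301

Dv0 = (-3.00000, 6.00000); divide by 6.00000 → v1 = (-0.50000, 1.00000)
Dv1 = (-0.50000, 7.50000); divide by 7.50000 → v2 = (-0.06667, 1.00000)
Dv2 = (-2.66667, 6.20000); divide by 6.20000 → v3 = (-0.43011, 1.00000)
Requested entry of v3: -120/279 = -0.4301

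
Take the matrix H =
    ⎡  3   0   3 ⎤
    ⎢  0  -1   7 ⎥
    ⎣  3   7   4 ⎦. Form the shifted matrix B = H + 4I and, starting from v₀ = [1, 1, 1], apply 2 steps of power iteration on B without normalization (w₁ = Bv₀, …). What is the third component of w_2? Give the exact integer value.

B = H + 4I has rows (7, 0, 3); (0, 3, 7); (3, 7, 8)
w1 = Bv₀ = (7·1 + 0·1 + 3·1; 0·1 + 3·1 + 7·1; 3·1 + 7·1 + 8·1) = (10, 10, 18)
w2 = Bw1 = (7·10 + 0·10 + 3·18; 0·10 + 3·10 + 7·18; 3·10 + 7·10 + 8·18) = (124, 156, 244)
Requested component of w2: 244

244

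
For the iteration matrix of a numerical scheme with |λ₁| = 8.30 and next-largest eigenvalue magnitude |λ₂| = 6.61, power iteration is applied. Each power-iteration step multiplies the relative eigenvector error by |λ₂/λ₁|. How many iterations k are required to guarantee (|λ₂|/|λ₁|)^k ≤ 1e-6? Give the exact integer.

|λ₂/λ₁| = 6.61/8.30 = 0.79639
Need k ≥ ln(1e-6) / ln(0.79639) = -13.8155 / -0.2277 ≈ 60.682
Smallest integer k satisfying the bound: 61

61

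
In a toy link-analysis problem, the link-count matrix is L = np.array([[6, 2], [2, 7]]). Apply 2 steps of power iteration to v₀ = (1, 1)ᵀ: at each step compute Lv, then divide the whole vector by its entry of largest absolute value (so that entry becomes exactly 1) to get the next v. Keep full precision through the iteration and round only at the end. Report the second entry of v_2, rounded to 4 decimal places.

Lv0 = (8.00000, 9.00000); divide by 9.00000 → v1 = (0.88889, 1.00000)
Lv1 = (7.33333, 8.77778); divide by 8.77778 → v2 = (0.83544, 1.00000)
Requested entry of v2: 79/79 = 1.0000

1.0000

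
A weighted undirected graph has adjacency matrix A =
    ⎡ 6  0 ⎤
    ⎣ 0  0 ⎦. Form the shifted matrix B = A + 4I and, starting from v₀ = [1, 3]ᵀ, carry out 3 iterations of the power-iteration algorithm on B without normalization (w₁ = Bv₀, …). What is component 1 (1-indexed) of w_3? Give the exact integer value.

B = A + 4I has rows (10, 0); (0, 4)
w1 = Bv₀ = (10, 12)
w2 = Bw1 = (100, 48)
w3 = Bw2 = (1000, 192)
Requested component of w3: 1000

1000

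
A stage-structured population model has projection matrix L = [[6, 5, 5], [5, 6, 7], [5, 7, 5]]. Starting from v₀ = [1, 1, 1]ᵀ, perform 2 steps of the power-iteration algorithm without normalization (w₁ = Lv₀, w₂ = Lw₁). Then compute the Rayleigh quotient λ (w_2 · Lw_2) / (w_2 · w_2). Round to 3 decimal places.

w1 = Lv₀ = (16, 18, 17)
w2 = Lw1 = (271, 307, 291)
Lw2 = (4616, 5234, 4959)
w2·Lw2 = 271·4616 + 307·5234 + 291·4959 = 4300843; w2·w2 = 271·271 + 307·307 + 291·291 = 252371
λ ≈ 4300843/252371 = 17.042

17.042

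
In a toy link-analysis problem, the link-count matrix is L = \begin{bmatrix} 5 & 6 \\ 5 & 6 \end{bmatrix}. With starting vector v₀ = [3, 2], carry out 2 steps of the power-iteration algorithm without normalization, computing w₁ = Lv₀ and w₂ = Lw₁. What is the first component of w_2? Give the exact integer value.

297

w1 = Lv₀ = (5·3 + 6·2; 5·3 + 6·2) = (27, 27)
w2 = Lw1 = (5·27 + 6·27; 5·27 + 6·27) = (297, 297)
The requested component of w2 is 297.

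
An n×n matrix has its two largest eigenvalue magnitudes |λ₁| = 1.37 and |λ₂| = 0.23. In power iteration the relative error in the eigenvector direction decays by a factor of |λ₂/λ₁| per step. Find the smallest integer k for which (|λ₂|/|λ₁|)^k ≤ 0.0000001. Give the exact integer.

10

|λ₂/λ₁| = 0.23/1.37 = 0.16788
Need k ≥ ln(0.0000001) / ln(0.16788) = -16.1181 / -1.7845 ≈ 9.032
Smallest integer k satisfying the bound: 10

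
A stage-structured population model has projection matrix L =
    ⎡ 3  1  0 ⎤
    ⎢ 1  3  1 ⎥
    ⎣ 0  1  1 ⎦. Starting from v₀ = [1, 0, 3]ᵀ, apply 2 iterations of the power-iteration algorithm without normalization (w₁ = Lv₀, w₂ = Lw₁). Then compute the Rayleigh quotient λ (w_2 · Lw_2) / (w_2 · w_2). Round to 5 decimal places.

w1 = Lv₀ = (3·1 + 1·0 + 0·3; 1·1 + 3·0 + 1·3; 0·1 + 1·0 + 1·3) = (3, 4, 3)
w2 = Lw1 = (3·3 + 1·4 + 0·3; 1·3 + 3·4 + 1·3; 0·3 + 1·4 + 1·3) = (13, 18, 7)
Lw2 = (57, 74, 25)
w2·Lw2 = 13·57 + 18·74 + 7·25 = 2248; w2·w2 = 13·13 + 18·18 + 7·7 = 542
λ ≈ 2248/542 = 4.14760

λ ≈ 4.14760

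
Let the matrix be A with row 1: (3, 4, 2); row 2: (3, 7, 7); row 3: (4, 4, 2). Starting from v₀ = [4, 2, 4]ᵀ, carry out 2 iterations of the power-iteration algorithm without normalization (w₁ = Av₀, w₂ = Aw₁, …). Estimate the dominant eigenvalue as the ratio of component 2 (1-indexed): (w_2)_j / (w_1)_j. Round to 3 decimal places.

w1 = Av₀ = (28, 54, 32)
w2 = Aw1 = (364, 686, 392)
Ratio at component: 686 / 54 = 12.704

12.704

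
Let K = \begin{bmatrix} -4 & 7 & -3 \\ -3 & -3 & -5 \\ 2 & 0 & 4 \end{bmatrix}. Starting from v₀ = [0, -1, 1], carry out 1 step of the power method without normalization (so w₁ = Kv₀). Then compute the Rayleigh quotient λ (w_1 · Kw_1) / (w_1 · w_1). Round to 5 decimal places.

λ ≈ -1.56667

w1 = Kv₀ = (-10, -2, 4)
Kw1 = (14, 16, -4)
w1·Kw1 = (-10)·14 + (-2)·16 + 4·(-4) = -188; w1·w1 = (-10)·(-10) + (-2)·(-2) + 4·4 = 120
λ ≈ -188/120 = -1.56667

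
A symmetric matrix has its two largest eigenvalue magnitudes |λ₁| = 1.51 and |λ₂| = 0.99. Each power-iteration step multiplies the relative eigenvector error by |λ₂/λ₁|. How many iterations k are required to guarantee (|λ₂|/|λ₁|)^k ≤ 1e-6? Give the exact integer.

33

|λ₂/λ₁| = 0.99/1.51 = 0.65563
Need k ≥ ln(1e-6) / ln(0.65563) = -13.8155 / -0.4222 ≈ 32.726
Smallest integer k satisfying the bound: 33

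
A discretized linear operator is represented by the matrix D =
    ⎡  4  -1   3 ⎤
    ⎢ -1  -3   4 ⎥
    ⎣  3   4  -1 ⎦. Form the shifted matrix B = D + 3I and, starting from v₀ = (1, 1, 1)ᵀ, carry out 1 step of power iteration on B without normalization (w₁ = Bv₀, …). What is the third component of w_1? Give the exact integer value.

9

B = D + 3I has rows (7, -1, 3); (-1, 0, 4); (3, 4, 2)
w1 = Bv₀ = (7·1 + (-1)·1 + 3·1; (-1)·1 + 0·1 + 4·1; 3·1 + 4·1 + 2·1) = (9, 3, 9)
Requested component of w1: 9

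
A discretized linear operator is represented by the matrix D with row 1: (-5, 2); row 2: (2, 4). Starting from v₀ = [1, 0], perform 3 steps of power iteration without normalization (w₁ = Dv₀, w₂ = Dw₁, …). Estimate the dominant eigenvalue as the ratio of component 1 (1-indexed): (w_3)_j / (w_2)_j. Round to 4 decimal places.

-5.1379

w1 = Dv₀ = (-5, 2)
w2 = Dw1 = (29, -2)
w3 = Dw2 = (-149, 50)
Ratio at component: -149 / 29 = -5.1379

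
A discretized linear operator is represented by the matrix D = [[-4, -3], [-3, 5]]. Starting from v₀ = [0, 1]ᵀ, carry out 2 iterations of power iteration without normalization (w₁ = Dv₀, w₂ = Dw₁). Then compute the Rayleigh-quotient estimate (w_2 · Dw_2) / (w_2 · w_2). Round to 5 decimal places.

5.45579

w1 = Dv₀ = ((-4)·0 + (-3)·1; (-3)·0 + 5·1) = (-3, 5)
w2 = Dw1 = ((-4)·(-3) + (-3)·5; (-3)·(-3) + 5·5) = (-3, 34)
Dw2 = (-90, 179)
w2·Dw2 = (-3)·(-90) + 34·179 = 6356; w2·w2 = (-3)·(-3) + 34·34 = 1165
λ ≈ 6356/1165 = 5.45579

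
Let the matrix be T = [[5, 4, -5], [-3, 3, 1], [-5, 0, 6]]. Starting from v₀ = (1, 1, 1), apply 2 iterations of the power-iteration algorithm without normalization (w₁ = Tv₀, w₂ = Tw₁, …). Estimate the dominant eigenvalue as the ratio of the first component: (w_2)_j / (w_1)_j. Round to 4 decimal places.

w1 = Tv₀ = (4, 1, 1)
w2 = Tw1 = (19, -8, -14)
Ratio at component: 19 / 4 = 4.7500

λ ≈ 4.7500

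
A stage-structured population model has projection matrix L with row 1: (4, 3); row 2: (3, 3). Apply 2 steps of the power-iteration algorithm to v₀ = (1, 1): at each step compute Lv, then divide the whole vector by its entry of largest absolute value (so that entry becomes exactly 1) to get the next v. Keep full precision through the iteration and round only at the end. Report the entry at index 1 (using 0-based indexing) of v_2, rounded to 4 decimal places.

Lv0 = (7.00000, 6.00000); divide by 7.00000 → v1 = (1.00000, 0.85714)
Lv1 = (6.57143, 5.57143); divide by 6.57143 → v2 = (1.00000, 0.84783)
Requested entry of v2: 39/46 = 0.8478

0.8478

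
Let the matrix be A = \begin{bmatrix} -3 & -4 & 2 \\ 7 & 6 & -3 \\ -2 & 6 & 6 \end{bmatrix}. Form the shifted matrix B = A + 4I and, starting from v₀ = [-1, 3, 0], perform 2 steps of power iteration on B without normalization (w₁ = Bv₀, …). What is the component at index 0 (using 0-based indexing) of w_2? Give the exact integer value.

B = A + 4I has rows (1, -4, 2); (7, 10, -3); (-2, 6, 10)
w1 = Bv₀ = (1·(-1) + (-4)·3 + 2·0; 7·(-1) + 10·3 + (-3)·0; (-2)·(-1) + 6·3 + 10·0) = (-13, 23, 20)
w2 = Bw1 = (1·(-13) + (-4)·23 + 2·20; 7·(-13) + 10·23 + (-3)·20; (-2)·(-13) + 6·23 + 10·20) = (-65, 79, 364)
Requested component of w2: -65

-65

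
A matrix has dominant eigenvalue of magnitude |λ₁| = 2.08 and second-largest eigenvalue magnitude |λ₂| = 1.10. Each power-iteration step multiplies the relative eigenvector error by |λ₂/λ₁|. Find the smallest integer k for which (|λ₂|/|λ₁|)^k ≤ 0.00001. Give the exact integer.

|λ₂/λ₁| = 1.10/2.08 = 0.52885
Need k ≥ ln(0.00001) / ln(0.52885) = -11.5129 / -0.6371 ≈ 18.072
Smallest integer k satisfying the bound: 19

19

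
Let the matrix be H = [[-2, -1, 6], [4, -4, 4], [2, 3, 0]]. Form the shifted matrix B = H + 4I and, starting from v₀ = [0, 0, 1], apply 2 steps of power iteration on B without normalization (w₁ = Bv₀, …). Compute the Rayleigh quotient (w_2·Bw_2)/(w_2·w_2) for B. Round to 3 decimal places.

B = H + 4I has rows (2, -1, 6); (4, 0, 4); (2, 3, 4)
w1 = Bv₀ = (2·0 + (-1)·0 + 6·1; 4·0 + 0·0 + 4·1; 2·0 + 3·0 + 4·1) = (6, 4, 4)
w2 = Bw1 = (2·6 + (-1)·4 + 6·4; 4·6 + 0·4 + 4·4; 2·6 + 3·4 + 4·4) = (32, 40, 40)
Bw2 = (264, 288, 344)
w2·Bw2 = 33728; w2·w2 = 4224; μ ≈ 33728/4224 = 7.985

7.985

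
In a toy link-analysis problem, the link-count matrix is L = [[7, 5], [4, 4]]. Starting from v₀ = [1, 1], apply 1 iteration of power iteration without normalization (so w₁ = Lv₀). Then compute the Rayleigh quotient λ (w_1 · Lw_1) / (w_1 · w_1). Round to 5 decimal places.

10.23077

w1 = Lv₀ = (7·1 + 5·1; 4·1 + 4·1) = (12, 8)
Lw1 = (124, 80)
w1·Lw1 = 12·124 + 8·80 = 2128; w1·w1 = 12·12 + 8·8 = 208
λ ≈ 2128/208 = 10.23077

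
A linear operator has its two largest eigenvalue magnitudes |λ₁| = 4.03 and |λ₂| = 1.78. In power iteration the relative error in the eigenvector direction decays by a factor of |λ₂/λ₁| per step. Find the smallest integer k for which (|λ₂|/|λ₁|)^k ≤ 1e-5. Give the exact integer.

|λ₂/λ₁| = 1.78/4.03 = 0.44169
Need k ≥ ln(1e-5) / ln(0.44169) = -11.5129 / -0.8172 ≈ 14.089
Smallest integer k satisfying the bound: 15

15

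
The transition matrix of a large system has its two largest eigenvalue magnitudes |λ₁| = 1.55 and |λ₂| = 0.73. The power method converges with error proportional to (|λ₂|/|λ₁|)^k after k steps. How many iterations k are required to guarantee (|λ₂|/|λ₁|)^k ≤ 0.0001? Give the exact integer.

13

|λ₂/λ₁| = 0.73/1.55 = 0.47097
Need k ≥ ln(0.0001) / ln(0.47097) = -9.2103 / -0.7530 ≈ 12.232
Smallest integer k satisfying the bound: 13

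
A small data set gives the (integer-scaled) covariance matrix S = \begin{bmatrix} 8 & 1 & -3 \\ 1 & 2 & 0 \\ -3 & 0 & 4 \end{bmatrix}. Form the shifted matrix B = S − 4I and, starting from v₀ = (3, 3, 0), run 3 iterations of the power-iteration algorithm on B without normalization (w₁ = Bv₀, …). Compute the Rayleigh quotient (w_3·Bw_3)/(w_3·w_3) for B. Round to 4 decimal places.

5.6940

B = S − 4I has rows (4, 1, -3); (1, -2, 0); (-3, 0, 0)
w1 = Bv₀ = (15, -3, -9)
w2 = Bw1 = (84, 21, -45)
w3 = Bw2 = (492, 42, -252)
Bw3 = (2766, 408, -1476)
w3·Bw3 = 1749960; w3·w3 = 307332; μ ≈ 1749960/307332 = 5.6940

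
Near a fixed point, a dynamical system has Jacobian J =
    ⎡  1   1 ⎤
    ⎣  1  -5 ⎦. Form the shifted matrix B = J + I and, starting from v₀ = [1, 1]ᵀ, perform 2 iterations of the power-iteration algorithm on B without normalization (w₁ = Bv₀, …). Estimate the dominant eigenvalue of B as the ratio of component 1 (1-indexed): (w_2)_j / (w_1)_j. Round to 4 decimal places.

B = J + I has rows (2, 1); (1, -4)
w1 = Bv₀ = (3, -3)
w2 = Bw1 = (3, 15)
Ratio: 3/3 = 1.0000

1.0000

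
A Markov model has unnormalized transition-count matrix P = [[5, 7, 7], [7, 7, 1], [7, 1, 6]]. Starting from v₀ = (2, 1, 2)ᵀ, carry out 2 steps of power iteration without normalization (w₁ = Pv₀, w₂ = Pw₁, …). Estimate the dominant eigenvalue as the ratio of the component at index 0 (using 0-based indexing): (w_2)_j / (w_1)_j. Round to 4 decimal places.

λ ≈ 16.2903

w1 = Pv₀ = (5·2 + 7·1 + 7·2; 7·2 + 7·1 + 1·2; 7·2 + 1·1 + 6·2) = (31, 23, 27)
w2 = Pw1 = (5·31 + 7·23 + 7·27; 7·31 + 7·23 + 1·27; 7·31 + 1·23 + 6·27) = (505, 405, 402)
Ratio at component: 505 / 31 = 16.2903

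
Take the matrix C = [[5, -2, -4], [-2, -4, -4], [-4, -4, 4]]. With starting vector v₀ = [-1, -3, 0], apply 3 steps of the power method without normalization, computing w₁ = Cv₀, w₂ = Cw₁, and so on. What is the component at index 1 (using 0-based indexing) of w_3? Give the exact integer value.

646

w1 = Cv₀ = (5·(-1) + (-2)·(-3) + (-4)·0; (-2)·(-1) + (-4)·(-3) + (-4)·0; (-4)·(-1) + (-4)·(-3) + 4·0) = (1, 14, 16)
w2 = Cw1 = (5·1 + (-2)·14 + (-4)·16; (-2)·1 + (-4)·14 + (-4)·16; (-4)·1 + (-4)·14 + 4·16) = (-87, -122, 4)
w3 = Cw2 = (-207, 646, 852)
The requested component of w3 is 646.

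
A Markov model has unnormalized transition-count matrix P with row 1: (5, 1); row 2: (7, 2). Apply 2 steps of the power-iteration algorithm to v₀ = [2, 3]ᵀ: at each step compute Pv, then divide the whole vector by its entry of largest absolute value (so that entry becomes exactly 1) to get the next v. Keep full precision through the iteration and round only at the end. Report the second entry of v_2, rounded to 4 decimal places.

Pv0 = (13.00000, 20.00000); divide by 20.00000 → v1 = (0.65000, 1.00000)
Pv1 = (4.25000, 6.55000); divide by 6.55000 → v2 = (0.64885, 1.00000)
Requested entry of v2: 131/131 = 1.0000

1.0000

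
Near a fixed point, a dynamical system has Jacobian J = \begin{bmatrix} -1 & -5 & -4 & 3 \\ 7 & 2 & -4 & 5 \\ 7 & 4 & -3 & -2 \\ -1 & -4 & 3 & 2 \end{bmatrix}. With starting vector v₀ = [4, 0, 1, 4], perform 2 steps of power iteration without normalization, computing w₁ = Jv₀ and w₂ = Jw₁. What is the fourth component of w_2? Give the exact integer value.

-115

w1 = Jv₀ = ((-1)·4 + (-5)·0 + (-4)·1 + 3·4; 7·4 + 2·0 + (-4)·1 + 5·4; 7·4 + 4·0 + (-3)·1 + (-2)·4; (-1)·4 + (-4)·0 + 3·1 + 2·4) = (4, 44, 17, 7)
w2 = Jw1 = ((-1)·4 + (-5)·44 + (-4)·17 + 3·7; 7·4 + 2·44 + (-4)·17 + 5·7; 7·4 + 4·44 + (-3)·17 + (-2)·7; (-1)·4 + (-4)·44 + 3·17 + 2·7) = (-271, 83, 139, -115)
The requested component of w2 is -115.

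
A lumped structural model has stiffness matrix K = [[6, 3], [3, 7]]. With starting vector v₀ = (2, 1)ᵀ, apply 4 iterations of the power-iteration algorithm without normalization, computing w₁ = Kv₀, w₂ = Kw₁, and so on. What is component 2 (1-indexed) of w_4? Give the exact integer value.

w1 = Kv₀ = (6·2 + 3·1; 3·2 + 7·1) = (15, 13)
w2 = Kw1 = (6·15 + 3·13; 3·15 + 7·13) = (129, 136)
w3 = Kw2 = (1182, 1339)
w4 = Kw3 = (11109, 12919)
The requested component of w4 is 12919.

12919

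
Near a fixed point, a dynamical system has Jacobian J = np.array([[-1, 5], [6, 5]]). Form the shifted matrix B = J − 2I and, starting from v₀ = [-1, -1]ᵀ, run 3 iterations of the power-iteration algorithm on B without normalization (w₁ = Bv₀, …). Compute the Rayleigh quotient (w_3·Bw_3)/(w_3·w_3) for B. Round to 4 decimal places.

B = J − 2I has rows (-3, 5); (6, 3)
w1 = Bv₀ = (-2, -9)
w2 = Bw1 = (-39, -39)
w3 = Bw2 = (-78, -351)
Bw3 = (-1521, -1521)
w3·Bw3 = 652509; w3·w3 = 129285; μ ≈ 652509/129285 = 5.0471

μ ≈ 5.0471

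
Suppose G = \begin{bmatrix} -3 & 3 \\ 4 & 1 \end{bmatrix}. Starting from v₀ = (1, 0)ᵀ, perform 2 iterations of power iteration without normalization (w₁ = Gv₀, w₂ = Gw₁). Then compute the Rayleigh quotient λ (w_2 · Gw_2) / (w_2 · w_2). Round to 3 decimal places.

w1 = Gv₀ = ((-3)·1 + 3·0; 4·1 + 1·0) = (-3, 4)
w2 = Gw1 = ((-3)·(-3) + 3·4; 4·(-3) + 1·4) = (21, -8)
Gw2 = (-87, 76)
w2·Gw2 = 21·(-87) + (-8)·76 = -2435; w2·w2 = 21·21 + (-8)·(-8) = 505
λ ≈ -2435/505 = -4.822

-4.822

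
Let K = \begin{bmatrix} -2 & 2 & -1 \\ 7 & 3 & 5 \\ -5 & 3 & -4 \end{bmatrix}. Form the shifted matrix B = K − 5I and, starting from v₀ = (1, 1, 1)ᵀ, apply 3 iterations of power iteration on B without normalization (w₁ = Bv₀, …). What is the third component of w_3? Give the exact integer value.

B = K − 5I has rows (-7, 2, -1); (7, -2, 5); (-5, 3, -9)
w1 = Bv₀ = ((-7)·1 + 2·1 + (-1)·1; 7·1 + (-2)·1 + 5·1; (-5)·1 + 3·1 + (-9)·1) = (-6, 10, -11)
w2 = Bw1 = ((-7)·(-6) + 2·10 + (-1)·(-11); 7·(-6) + (-2)·10 + 5·(-11); (-5)·(-6) + 3·10 + (-9)·(-11)) = (73, -117, 159)
w3 = Bw2 = (-904, 1540, -2147)
Requested component of w3: -2147

-2147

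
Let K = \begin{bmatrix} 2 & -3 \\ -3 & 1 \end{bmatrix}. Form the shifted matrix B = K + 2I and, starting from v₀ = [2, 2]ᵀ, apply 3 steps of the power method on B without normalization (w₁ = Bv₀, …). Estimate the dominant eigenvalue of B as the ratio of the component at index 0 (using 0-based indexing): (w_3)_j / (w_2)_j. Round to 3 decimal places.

6.250

B = K + 2I has rows (4, -3); (-3, 3)
w1 = Bv₀ = (4·2 + (-3)·2; (-3)·2 + 3·2) = (2, 0)
w2 = Bw1 = (4·2 + (-3)·0; (-3)·2 + 3·0) = (8, -6)
w3 = Bw2 = (50, -42)
Ratio: 50/8 = 6.250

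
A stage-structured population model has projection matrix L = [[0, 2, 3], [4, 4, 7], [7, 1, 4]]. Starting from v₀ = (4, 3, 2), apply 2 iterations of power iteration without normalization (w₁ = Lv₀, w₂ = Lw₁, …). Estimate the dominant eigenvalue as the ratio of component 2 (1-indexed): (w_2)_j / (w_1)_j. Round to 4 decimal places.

11.6429

w1 = Lv₀ = (0·4 + 2·3 + 3·2; 4·4 + 4·3 + 7·2; 7·4 + 1·3 + 4·2) = (12, 42, 39)
w2 = Lw1 = (0·12 + 2·42 + 3·39; 4·12 + 4·42 + 7·39; 7·12 + 1·42 + 4·39) = (201, 489, 282)
Ratio at component: 489 / 42 = 11.6429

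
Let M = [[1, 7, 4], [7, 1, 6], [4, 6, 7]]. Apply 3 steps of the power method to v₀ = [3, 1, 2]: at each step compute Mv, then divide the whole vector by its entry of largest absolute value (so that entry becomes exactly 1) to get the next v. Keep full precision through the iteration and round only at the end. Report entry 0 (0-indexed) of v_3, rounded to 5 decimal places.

Mv0 = (18.000000, 34.000000, 32.000000); divide by 34.000000 → v1 = (0.529412, 1.000000, 0.941176)
Mv1 = (11.294118, 10.352941, 14.705882); divide by 14.705882 → v2 = (0.768000, 0.704000, 1.000000)
Mv2 = (9.696000, 12.080000, 14.296000); divide by 14.296000 → v3 = (0.678232, 0.844992, 1.000000)
Requested entry of v3: 4848/7148 = 0.67823

0.67823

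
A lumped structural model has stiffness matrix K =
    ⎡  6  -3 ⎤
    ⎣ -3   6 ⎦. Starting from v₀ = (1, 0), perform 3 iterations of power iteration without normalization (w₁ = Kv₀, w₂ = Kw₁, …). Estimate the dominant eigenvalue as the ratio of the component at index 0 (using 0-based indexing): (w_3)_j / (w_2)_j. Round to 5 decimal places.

w1 = Kv₀ = (6·1 + (-3)·0; (-3)·1 + 6·0) = (6, -3)
w2 = Kw1 = (6·6 + (-3)·(-3); (-3)·6 + 6·(-3)) = (45, -36)
w3 = Kw2 = (378, -351)
Ratio at component: 378 / 45 = 8.40000

λ ≈ 8.40000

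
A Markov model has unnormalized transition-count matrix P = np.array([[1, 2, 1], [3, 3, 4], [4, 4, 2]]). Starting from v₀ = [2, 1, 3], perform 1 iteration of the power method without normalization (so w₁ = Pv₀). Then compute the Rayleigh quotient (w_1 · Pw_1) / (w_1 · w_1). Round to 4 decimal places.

w1 = Pv₀ = (7, 21, 18)
Pw1 = (67, 156, 148)
w1·Pw1 = 7·67 + 21·156 + 18·148 = 6409; w1·w1 = 7·7 + 21·21 + 18·18 = 814
λ ≈ 6409/814 = 7.8735

7.8735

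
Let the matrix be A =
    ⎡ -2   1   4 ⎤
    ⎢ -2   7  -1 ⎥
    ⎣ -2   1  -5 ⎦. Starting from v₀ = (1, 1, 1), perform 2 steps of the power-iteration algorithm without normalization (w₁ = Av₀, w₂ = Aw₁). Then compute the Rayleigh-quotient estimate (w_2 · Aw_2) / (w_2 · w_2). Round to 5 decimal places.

-0.22816

w1 = Av₀ = (3, 4, -6)
w2 = Aw1 = (-26, 28, 28)
Aw2 = (192, 220, -60)
w2·Aw2 = (-26)·192 + 28·220 + 28·(-60) = -512; w2·w2 = (-26)·(-26) + 28·28 + 28·28 = 2244
λ ≈ -512/2244 = -0.22816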